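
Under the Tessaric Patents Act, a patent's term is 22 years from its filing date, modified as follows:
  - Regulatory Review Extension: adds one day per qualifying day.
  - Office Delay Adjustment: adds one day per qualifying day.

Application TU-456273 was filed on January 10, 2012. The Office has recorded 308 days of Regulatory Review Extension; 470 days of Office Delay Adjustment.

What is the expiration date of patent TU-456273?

February 27, 2036

Base term: filing date + 22 years → 10 January 2034.
Regulatory Review Extension: +308 days → 14 November 2034.
Office Delay Adjustment: +470 days → 27 February 2036.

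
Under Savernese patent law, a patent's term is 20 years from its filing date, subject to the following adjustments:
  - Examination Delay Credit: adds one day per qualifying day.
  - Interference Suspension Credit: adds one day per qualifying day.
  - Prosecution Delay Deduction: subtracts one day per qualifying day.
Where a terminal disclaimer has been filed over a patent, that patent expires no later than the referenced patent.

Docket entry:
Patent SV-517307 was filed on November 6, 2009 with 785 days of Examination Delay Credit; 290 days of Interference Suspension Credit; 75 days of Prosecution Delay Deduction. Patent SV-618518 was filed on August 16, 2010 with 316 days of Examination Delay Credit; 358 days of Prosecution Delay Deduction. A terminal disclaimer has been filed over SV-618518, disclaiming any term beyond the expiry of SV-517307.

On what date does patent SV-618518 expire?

Natural term of SV-618518:
  Base: filing + 20 years → 16 August 2030.
  Examination Delay Credit: +316 days → 28 June 2031.
  Prosecution Delay Deduction: −358 days → 5 July 2030.
Expiry of referenced patent SV-517307:
  Base: filing + 20 years → 6 November 2029.
  Examination Delay Credit: +785 days → 31 December 2031.
  Interference Suspension Credit: +290 days → 16 October 2032.
  Prosecution Delay Deduction: −75 days → 2 August 2032.
Terminal disclaimer: SV-618518 expires on the earlier of 5 July 2030 and 2 August 2032.

2030-07-05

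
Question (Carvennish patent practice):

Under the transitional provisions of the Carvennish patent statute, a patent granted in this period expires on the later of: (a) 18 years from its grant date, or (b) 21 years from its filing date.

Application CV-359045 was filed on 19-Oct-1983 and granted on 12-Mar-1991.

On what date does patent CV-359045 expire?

2009-03-12

(a) grant + 18 years → 12 March 2009.
(b) filing + 21 years → 19 October 2004.
Later of the two: 12 March 2009.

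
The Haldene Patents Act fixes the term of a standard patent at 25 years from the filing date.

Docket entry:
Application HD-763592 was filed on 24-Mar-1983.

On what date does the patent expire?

Filing date + 25 years → 24 March 2008.

March 24, 2008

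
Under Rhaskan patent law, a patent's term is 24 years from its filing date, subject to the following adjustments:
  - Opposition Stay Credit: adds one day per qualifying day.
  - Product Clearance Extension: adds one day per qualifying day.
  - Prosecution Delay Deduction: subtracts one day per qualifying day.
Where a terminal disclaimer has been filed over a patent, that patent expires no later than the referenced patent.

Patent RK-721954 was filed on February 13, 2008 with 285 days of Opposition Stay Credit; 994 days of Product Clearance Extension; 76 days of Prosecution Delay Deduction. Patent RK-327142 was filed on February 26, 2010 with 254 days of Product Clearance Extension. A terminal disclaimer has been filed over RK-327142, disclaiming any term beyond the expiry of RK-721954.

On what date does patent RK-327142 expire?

Natural term of RK-327142:
  Base: filing + 24 years → 26 February 2034.
  Product Clearance Extension: +254 days → 7 November 2034.
Expiry of referenced patent RK-721954:
  Base: filing + 24 years → 13 February 2032.
  Opposition Stay Credit: +285 days → 24 November 2032.
  Product Clearance Extension: +994 days → 15 August 2035.
  Prosecution Delay Deduction: −76 days → 31 May 2035.
Terminal disclaimer: RK-327142 expires on the earlier of 7 November 2034 and 31 May 2035.

November 7, 2034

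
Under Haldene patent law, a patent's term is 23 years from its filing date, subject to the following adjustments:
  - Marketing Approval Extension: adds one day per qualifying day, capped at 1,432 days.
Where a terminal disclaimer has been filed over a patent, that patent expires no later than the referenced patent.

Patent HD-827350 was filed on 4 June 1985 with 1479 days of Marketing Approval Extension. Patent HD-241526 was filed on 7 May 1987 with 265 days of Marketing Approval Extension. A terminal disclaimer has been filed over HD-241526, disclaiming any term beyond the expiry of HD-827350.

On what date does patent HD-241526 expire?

January 27, 2011

Natural term of HD-241526:
  Base: filing + 23 years → 7 May 2010.
  Marketing Approval Extension: 265 days (within the 1432-day cap) → +265 days → 27 January 2011.
Expiry of referenced patent HD-827350:
  Base: filing + 23 years → 4 June 2008.
  Marketing Approval Extension: 1479 days claimed exceeds the 1432-day cap, so +1432 days → 6 May 2012.
Terminal disclaimer: HD-241526 expires on the earlier of 27 January 2011 and 6 May 2012.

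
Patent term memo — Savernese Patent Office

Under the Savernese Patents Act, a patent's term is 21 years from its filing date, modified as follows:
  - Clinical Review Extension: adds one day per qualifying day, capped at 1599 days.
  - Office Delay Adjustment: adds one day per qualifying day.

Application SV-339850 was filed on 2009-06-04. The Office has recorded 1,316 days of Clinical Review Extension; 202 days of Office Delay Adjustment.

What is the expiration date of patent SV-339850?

Base term: filing date + 21 years → 4 June 2030.
Clinical Review Extension: 1316 days (within the 1599-day cap) → +1316 days → 10 January 2034.
Office Delay Adjustment: +202 days → 31 July 2034.

July 31, 2034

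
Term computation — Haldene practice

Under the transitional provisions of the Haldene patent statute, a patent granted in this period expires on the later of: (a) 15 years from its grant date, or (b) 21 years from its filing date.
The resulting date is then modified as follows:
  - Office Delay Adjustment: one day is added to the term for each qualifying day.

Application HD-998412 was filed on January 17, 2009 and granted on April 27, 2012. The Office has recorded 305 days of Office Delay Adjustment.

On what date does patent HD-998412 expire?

(a) grant + 15 years → 27 April 2027.
(b) filing + 21 years → 17 January 2030.
Later of the two: 17 January 2030.
Office Delay Adjustment: +305 days → 18 November 2030.

2030-11-18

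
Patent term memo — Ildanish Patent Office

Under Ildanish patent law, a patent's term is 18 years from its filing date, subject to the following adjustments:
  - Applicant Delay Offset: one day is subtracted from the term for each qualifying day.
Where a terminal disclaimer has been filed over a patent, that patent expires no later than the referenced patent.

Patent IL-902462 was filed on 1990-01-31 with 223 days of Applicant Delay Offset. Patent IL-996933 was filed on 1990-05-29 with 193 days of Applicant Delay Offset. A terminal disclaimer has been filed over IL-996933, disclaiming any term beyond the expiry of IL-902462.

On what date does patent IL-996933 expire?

Natural term of IL-996933:
  Base: filing + 18 years → 29 May 2008.
  Applicant Delay Offset: −193 days → 18 November 2007.
Expiry of referenced patent IL-902462:
  Base: filing + 18 years → 31 January 2008.
  Applicant Delay Offset: −223 days → 22 June 2007.
Terminal disclaimer: IL-996933 expires on the earlier of 18 November 2007 and 22 June 2007.

June 22, 2007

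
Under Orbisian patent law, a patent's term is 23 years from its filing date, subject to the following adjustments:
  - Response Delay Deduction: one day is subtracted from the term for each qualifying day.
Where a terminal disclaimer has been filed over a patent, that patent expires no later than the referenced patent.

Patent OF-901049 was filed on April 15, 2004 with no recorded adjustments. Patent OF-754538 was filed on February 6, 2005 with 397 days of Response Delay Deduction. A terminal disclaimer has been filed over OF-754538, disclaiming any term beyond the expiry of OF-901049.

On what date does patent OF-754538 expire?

Natural term of OF-754538:
  Base: filing + 23 years → 6 February 2028.
  Response Delay Deduction: −397 days → 5 January 2027.
Expiry of referenced patent OF-901049:
  Base: filing + 23 years → 15 April 2027.
Terminal disclaimer: OF-754538 expires on the earlier of 5 January 2027 and 15 April 2027.

2027-01-05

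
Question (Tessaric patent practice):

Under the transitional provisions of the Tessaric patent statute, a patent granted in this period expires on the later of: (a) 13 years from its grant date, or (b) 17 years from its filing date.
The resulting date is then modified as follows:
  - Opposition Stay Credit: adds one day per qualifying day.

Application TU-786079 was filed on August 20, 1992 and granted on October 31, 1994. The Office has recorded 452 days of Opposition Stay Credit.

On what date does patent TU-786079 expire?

(a) grant + 13 years → 31 October 2007.
(b) filing + 17 years → 20 August 2009.
Later of the two: 20 August 2009.
Opposition Stay Credit: +452 days → 15 November 2010.

November 15, 2010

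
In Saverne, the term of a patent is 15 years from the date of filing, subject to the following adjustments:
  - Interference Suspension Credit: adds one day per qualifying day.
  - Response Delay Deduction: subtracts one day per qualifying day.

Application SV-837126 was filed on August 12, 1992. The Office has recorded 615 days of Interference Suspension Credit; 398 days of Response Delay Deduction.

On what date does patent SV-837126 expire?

Base term: filing date + 15 years → 12 August 2007.
Interference Suspension Credit: +615 days → 18 April 2009.
Response Delay Deduction: −398 days → 16 March 2008.

March 16, 2008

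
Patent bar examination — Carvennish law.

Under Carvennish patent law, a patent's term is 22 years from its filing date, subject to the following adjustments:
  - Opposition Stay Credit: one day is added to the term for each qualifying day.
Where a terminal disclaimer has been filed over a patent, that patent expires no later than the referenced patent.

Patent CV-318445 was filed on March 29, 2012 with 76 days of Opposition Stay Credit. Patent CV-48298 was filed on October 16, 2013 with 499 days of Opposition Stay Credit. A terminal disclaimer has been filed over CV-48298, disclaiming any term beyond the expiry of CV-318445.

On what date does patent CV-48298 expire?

Natural term of CV-48298:
  Base: filing + 22 years → 16 October 2035.
  Opposition Stay Credit: +499 days → 26 February 2037.
Expiry of referenced patent CV-318445:
  Base: filing + 22 years → 29 March 2034.
  Opposition Stay Credit: +76 days → 13 June 2034.
Terminal disclaimer: CV-48298 expires on the earlier of 26 February 2037 and 13 June 2034.

2034-06-13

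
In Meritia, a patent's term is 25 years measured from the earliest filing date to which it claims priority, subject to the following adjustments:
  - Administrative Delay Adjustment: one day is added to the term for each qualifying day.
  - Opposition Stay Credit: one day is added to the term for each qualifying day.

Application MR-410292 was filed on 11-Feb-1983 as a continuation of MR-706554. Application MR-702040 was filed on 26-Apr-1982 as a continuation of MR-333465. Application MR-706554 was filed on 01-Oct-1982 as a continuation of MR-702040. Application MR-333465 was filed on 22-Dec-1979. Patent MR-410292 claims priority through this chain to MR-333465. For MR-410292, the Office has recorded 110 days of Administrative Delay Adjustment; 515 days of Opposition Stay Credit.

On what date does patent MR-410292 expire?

Earliest priority filing: 22 December 1979.
Base term: 22 December 1979 + 25 years → 22 December 2004.
Administrative Delay Adjustment: +110 days → 11 April 2005.
Opposition Stay Credit: +515 days → 8 September 2006.

2006-09-08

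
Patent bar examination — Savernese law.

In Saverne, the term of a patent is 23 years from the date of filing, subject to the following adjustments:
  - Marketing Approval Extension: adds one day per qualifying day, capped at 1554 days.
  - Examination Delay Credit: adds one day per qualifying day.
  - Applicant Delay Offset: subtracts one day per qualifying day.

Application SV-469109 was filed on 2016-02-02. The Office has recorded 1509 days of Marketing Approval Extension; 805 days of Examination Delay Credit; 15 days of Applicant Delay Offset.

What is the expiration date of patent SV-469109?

May 20, 2045

Base term: filing date + 23 years → 2 February 2039.
Marketing Approval Extension: 1509 days (within the 1554-day cap) → +1509 days → 22 March 2043.
Examination Delay Credit: +805 days → 4 June 2045.
Applicant Delay Offset: −15 days → 20 May 2045.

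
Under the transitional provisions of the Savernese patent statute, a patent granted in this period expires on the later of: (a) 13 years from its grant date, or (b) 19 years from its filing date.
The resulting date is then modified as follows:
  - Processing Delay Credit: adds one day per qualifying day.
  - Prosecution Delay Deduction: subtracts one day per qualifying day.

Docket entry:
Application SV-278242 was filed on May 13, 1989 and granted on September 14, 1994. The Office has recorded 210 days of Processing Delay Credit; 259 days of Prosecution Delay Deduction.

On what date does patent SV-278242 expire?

2008-03-25

(a) grant + 13 years → 14 September 2007.
(b) filing + 19 years → 13 May 2008.
Later of the two: 13 May 2008.
Processing Delay Credit: +210 days → 9 December 2008.
Prosecution Delay Deduction: −259 days → 25 March 2008.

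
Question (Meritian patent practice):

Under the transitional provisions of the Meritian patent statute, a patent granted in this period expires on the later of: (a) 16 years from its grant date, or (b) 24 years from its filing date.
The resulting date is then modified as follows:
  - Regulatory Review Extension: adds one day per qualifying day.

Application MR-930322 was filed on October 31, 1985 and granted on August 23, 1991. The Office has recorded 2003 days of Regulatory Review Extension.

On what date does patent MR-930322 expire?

April 26, 2015

(a) grant + 16 years → 23 August 2007.
(b) filing + 24 years → 31 October 2009.
Later of the two: 31 October 2009.
Regulatory Review Extension: +2003 days → 26 April 2015.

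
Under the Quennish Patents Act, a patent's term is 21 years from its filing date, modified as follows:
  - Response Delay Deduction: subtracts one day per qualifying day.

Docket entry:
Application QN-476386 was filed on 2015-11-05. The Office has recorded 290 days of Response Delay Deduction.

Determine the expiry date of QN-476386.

2036-01-20

Base term: filing date + 21 years → 5 November 2036.
Response Delay Deduction: −290 days → 20 January 2036.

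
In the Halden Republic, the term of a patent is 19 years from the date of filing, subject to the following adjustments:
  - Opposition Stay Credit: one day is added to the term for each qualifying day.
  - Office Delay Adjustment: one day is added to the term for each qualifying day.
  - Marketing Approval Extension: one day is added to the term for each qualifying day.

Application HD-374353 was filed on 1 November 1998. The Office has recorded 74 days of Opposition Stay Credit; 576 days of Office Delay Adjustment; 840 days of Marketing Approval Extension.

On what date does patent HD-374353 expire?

2021-11-30

Base term: filing date + 19 years → 1 November 2017.
Opposition Stay Credit: +74 days → 14 January 2018.
Office Delay Adjustment: +576 days → 13 August 2019.
Marketing Approval Extension: +840 days → 30 November 2021.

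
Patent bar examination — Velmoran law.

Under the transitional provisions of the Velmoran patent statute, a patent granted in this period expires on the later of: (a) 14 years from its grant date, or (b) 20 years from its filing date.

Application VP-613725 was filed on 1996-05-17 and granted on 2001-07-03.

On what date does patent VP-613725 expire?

May 17, 2016

(a) grant + 14 years → 3 July 2015.
(b) filing + 20 years → 17 May 2016.
Later of the two: 17 May 2016.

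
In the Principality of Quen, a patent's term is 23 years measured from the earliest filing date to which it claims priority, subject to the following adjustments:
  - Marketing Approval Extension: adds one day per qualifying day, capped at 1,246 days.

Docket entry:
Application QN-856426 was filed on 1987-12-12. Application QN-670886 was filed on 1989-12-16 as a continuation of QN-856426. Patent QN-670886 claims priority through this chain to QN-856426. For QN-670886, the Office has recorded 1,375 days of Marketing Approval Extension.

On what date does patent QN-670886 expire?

2014-05-11

Earliest priority filing: 12 December 1987.
Base term: 12 December 1987 + 23 years → 12 December 2010.
Marketing Approval Extension: 1375 days claimed exceeds the 1246-day cap, so +1246 days → 11 May 2014.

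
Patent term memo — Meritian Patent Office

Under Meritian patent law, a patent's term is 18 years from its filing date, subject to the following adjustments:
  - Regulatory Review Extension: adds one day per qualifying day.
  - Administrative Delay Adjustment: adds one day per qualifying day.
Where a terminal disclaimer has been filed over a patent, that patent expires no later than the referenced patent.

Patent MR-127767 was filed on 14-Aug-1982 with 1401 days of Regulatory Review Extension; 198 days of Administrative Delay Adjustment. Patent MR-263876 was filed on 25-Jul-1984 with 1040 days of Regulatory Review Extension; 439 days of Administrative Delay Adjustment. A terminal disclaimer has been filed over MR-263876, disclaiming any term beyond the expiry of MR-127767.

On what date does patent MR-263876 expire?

2004-12-30

Natural term of MR-263876:
  Base: filing + 18 years → 25 July 2002.
  Regulatory Review Extension: +1040 days → 30 May 2005.
  Administrative Delay Adjustment: +439 days → 12 August 2006.
Expiry of referenced patent MR-127767:
  Base: filing + 18 years → 14 August 2000.
  Regulatory Review Extension: +1401 days → 15 June 2004.
  Administrative Delay Adjustment: +198 days → 30 December 2004.
Terminal disclaimer: MR-263876 expires on the earlier of 12 August 2006 and 30 December 2004.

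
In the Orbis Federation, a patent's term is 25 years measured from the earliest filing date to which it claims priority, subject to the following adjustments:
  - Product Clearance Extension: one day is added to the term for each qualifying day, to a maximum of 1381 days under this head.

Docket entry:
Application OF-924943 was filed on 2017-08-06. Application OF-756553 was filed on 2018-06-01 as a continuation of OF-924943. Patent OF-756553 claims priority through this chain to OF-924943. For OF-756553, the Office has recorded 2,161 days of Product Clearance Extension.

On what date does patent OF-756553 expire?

Earliest priority filing: 6 August 2017.
Base term: 6 August 2017 + 25 years → 6 August 2042.
Product Clearance Extension: 2161 days claimed exceeds the 1381-day cap, so +1381 days → 18 May 2046.

May 18, 2046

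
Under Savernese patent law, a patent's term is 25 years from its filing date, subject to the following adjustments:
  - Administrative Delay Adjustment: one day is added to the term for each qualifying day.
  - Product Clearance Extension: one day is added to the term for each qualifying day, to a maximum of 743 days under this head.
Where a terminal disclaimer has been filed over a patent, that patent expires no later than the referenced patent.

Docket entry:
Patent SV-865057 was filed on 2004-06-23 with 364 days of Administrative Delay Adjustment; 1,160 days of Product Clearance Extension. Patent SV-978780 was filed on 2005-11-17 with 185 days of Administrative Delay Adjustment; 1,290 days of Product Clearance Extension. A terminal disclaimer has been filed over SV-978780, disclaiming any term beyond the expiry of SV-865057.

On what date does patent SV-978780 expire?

Natural term of SV-978780:
  Base: filing + 25 years → 17 November 2030.
  Administrative Delay Adjustment: +185 days → 21 May 2031.
  Product Clearance Extension: 1290 days claimed exceeds the 743-day cap, so +743 days → 2 June 2033.
Expiry of referenced patent SV-865057:
  Base: filing + 25 years → 23 June 2029.
  Administrative Delay Adjustment: +364 days → 22 June 2030.
  Product Clearance Extension: 1160 days claimed exceeds the 743-day cap, so +743 days → 4 July 2032.
Terminal disclaimer: SV-978780 expires on the earlier of 2 June 2033 and 4 July 2032.

2032-07-04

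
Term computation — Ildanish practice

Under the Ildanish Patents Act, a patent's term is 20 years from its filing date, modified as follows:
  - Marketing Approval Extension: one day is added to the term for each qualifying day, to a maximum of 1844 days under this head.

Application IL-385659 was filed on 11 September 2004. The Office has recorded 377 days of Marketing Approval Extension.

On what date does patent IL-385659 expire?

September 23, 2025

Base term: filing date + 20 years → 11 September 2024.
Marketing Approval Extension: 377 days (within the 1844-day cap) → +377 days → 23 September 2025.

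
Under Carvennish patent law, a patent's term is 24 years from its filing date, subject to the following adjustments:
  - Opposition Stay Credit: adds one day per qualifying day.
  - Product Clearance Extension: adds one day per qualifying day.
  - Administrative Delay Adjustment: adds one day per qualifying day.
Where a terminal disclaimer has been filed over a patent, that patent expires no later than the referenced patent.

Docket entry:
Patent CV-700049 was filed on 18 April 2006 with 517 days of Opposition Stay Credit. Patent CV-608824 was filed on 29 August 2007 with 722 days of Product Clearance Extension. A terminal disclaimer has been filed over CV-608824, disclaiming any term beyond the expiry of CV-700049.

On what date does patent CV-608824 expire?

September 17, 2031

Natural term of CV-608824:
  Base: filing + 24 years → 29 August 2031.
  Product Clearance Extension: +722 days → 20 August 2033.
Expiry of referenced patent CV-700049:
  Base: filing + 24 years → 18 April 2030.
  Opposition Stay Credit: +517 days → 17 September 2031.
Terminal disclaimer: CV-608824 expires on the earlier of 20 August 2033 and 17 September 2031.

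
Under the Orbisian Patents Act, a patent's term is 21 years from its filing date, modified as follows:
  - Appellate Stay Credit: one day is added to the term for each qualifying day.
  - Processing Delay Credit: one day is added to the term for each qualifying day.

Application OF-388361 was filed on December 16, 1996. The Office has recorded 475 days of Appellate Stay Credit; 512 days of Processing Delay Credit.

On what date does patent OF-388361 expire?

August 29, 2020

Base term: filing date + 21 years → 16 December 2017.
Appellate Stay Credit: +475 days → 5 April 2019.
Processing Delay Credit: +512 days → 29 August 2020.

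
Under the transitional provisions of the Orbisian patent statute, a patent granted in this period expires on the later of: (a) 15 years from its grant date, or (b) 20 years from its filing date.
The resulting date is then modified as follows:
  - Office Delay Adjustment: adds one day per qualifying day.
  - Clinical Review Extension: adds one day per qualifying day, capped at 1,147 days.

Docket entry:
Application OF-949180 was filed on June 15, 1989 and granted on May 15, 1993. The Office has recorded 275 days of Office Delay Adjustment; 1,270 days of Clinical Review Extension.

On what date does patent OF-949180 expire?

May 7, 2013

(a) grant + 15 years → 15 May 2008.
(b) filing + 20 years → 15 June 2009.
Later of the two: 15 June 2009.
Office Delay Adjustment: +275 days → 17 March 2010.
Clinical Review Extension: 1270 days claimed exceeds the 1147-day cap, so +1147 days → 7 May 2013.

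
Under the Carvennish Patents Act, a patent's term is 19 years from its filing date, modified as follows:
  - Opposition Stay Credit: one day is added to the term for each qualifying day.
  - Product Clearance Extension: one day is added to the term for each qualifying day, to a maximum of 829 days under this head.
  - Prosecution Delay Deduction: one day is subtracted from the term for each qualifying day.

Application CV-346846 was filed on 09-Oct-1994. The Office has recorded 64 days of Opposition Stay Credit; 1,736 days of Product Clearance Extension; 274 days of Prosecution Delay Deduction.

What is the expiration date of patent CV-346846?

Base term: filing date + 19 years → 9 October 2013.
Opposition Stay Credit: +64 days → 12 December 2013.
Product Clearance Extension: 1736 days claimed exceeds the 829-day cap, so +829 days → 20 March 2016.
Prosecution Delay Deduction: −274 days → 20 June 2015.

June 20, 2015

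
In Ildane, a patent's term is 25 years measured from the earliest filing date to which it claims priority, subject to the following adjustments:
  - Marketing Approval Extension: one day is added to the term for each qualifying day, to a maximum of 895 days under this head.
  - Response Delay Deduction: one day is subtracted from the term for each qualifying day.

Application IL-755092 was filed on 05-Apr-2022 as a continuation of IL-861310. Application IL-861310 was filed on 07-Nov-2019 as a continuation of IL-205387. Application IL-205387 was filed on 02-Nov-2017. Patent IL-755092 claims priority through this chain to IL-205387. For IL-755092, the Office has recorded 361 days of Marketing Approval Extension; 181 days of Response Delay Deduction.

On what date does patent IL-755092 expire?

May 1, 2043

Earliest priority filing: 2 November 2017.
Base term: 2 November 2017 + 25 years → 2 November 2042.
Marketing Approval Extension: 361 days (within the 895-day cap) → +361 days → 29 October 2043.
Response Delay Deduction: −181 days → 1 May 2043.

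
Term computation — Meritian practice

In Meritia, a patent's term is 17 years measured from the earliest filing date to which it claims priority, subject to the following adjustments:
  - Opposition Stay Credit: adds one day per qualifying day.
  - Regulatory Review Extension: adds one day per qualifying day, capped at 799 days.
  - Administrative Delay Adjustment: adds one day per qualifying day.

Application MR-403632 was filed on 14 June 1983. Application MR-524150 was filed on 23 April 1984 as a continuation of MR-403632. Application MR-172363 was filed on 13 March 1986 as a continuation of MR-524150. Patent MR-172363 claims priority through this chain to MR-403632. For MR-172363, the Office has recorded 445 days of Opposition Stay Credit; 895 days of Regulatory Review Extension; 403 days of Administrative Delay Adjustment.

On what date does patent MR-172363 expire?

December 17, 2004

Earliest priority filing: 14 June 1983.
Base term: 14 June 1983 + 17 years → 14 June 2000.
Opposition Stay Credit: +445 days → 2 September 2001.
Regulatory Review Extension: 895 days claimed exceeds the 799-day cap, so +799 days → 10 November 2003.
Administrative Delay Adjustment: +403 days → 17 December 2004.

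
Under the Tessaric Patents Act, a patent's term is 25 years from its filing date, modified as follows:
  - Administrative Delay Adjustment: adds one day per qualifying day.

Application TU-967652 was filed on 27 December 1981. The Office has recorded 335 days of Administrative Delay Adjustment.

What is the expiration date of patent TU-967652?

Base term: filing date + 25 years → 27 December 2006.
Administrative Delay Adjustment: +335 days → 27 November 2007.

2007-11-27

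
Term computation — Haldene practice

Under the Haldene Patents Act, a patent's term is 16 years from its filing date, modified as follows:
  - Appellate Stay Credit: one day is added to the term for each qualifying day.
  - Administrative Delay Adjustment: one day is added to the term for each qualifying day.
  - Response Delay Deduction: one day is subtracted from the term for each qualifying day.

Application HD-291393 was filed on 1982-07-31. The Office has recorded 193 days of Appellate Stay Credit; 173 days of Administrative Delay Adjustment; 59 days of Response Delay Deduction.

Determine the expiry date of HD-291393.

Base term: filing date + 16 years → 31 July 1998.
Appellate Stay Credit: +193 days → 9 February 1999.
Administrative Delay Adjustment: +173 days → 1 August 1999.
Response Delay Deduction: −59 days → 3 June 1999.

June 3, 1999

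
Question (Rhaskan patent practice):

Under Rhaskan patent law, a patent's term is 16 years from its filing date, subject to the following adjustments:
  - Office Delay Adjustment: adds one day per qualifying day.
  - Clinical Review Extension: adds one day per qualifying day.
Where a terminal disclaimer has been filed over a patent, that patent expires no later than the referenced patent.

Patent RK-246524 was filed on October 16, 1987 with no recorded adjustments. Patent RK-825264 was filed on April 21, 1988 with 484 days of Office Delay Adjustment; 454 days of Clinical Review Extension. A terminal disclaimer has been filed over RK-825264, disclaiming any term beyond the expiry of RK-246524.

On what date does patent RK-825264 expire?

Natural term of RK-825264:
  Base: filing + 16 years → 21 April 2004.
  Office Delay Adjustment: +484 days → 18 August 2005.
  Clinical Review Extension: +454 days → 15 November 2006.
Expiry of referenced patent RK-246524:
  Base: filing + 16 years → 16 October 2003.
Terminal disclaimer: RK-825264 expires on the earlier of 15 November 2006 and 16 October 2003.

2003-10-16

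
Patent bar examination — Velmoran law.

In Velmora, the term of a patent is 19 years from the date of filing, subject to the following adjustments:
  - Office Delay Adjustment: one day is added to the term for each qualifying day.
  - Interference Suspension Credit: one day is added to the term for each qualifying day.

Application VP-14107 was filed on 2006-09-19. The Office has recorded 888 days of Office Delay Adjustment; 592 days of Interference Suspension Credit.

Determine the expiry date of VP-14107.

2029-10-08

Base term: filing date + 19 years → 19 September 2025.
Office Delay Adjustment: +888 days → 24 February 2028.
Interference Suspension Credit: +592 days → 8 October 2029.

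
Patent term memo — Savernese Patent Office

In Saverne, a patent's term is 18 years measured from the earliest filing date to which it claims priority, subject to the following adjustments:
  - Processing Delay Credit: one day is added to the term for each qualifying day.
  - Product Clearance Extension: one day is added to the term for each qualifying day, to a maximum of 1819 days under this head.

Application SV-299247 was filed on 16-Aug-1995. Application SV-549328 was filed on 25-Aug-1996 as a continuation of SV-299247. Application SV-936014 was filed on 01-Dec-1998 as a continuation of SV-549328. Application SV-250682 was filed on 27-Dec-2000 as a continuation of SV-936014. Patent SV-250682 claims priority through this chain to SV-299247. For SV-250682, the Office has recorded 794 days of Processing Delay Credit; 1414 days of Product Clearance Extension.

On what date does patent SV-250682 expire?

Earliest priority filing: 16 August 1995.
Base term: 16 August 1995 + 18 years → 16 August 2013.
Processing Delay Credit: +794 days → 19 October 2015.
Product Clearance Extension: 1414 days (within the 1819-day cap) → +1414 days → 2 September 2019.

September 2, 2019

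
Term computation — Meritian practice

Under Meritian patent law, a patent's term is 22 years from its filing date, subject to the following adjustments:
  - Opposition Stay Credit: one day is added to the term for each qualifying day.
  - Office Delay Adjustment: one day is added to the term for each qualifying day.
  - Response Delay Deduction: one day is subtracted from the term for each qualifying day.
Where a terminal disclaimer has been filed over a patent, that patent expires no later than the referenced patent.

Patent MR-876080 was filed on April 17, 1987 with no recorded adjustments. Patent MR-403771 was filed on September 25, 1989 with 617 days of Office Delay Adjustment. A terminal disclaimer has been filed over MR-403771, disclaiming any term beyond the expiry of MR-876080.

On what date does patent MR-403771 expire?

Natural term of MR-403771:
  Base: filing + 22 years → 25 September 2011.
  Office Delay Adjustment: +617 days → 3 June 2013.
Expiry of referenced patent MR-876080:
  Base: filing + 22 years → 17 April 2009.
Terminal disclaimer: MR-403771 expires on the earlier of 3 June 2013 and 17 April 2009.

2009-04-17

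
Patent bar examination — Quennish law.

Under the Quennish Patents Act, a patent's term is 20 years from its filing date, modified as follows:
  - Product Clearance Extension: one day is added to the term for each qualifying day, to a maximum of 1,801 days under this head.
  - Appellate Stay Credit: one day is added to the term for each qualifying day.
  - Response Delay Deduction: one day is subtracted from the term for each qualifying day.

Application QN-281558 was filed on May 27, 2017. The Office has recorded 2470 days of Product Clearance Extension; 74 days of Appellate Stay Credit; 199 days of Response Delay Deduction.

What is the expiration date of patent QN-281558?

Base term: filing date + 20 years → 27 May 2037.
Product Clearance Extension: 2470 days claimed exceeds the 1801-day cap, so +1801 days → 2 May 2042.
Appellate Stay Credit: +74 days → 15 July 2042.
Response Delay Deduction: −199 days → 28 December 2041.

December 28, 2041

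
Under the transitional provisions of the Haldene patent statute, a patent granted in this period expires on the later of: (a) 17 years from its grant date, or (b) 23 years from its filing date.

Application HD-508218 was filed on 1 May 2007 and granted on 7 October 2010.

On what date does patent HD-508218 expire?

May 1, 2030

(a) grant + 17 years → 7 October 2027.
(b) filing + 23 years → 1 May 2030.
Later of the two: 1 May 2030.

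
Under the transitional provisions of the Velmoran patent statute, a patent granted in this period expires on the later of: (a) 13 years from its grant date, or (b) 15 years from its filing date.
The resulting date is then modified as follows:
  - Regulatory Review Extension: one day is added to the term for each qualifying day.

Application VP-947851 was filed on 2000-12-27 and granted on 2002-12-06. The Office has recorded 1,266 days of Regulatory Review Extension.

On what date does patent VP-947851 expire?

June 15, 2019

(a) grant + 13 years → 6 December 2015.
(b) filing + 15 years → 27 December 2015.
Later of the two: 27 December 2015.
Regulatory Review Extension: +1266 days → 15 June 2019.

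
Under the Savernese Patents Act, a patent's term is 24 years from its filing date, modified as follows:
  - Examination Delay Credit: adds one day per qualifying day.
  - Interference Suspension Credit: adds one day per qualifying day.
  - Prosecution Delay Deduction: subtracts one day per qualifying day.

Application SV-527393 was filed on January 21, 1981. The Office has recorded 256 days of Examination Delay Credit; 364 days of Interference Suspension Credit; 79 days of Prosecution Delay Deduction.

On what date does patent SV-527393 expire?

July 16, 2006

Base term: filing date + 24 years → 21 January 2005.
Examination Delay Credit: +256 days → 4 October 2005.
Interference Suspension Credit: +364 days → 3 October 2006.
Prosecution Delay Deduction: −79 days → 16 July 2006.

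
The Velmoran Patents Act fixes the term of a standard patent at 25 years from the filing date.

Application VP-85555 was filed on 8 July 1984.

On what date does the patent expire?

Filing date + 25 years → 8 July 2009.

July 8, 2009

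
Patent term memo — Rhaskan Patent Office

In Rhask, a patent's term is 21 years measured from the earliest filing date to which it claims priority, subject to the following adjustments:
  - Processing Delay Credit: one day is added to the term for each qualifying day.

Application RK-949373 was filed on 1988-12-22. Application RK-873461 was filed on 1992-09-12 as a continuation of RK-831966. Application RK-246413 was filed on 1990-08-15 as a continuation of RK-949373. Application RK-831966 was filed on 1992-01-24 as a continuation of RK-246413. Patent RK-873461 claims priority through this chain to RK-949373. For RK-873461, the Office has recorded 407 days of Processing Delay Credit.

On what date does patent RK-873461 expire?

February 2, 2011

Earliest priority filing: 22 December 1988.
Base term: 22 December 1988 + 21 years → 22 December 2009.
Processing Delay Credit: +407 days → 2 February 2011.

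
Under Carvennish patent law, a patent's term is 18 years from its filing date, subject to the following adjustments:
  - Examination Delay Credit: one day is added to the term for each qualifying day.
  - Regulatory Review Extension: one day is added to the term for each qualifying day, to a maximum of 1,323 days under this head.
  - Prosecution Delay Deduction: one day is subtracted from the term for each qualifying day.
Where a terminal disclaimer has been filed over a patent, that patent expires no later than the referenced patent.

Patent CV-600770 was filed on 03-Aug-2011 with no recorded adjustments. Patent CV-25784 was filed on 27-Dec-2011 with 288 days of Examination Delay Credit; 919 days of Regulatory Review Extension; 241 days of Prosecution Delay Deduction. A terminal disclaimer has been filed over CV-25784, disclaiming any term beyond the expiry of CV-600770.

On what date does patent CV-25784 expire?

2029-08-03

Natural term of CV-25784:
  Base: filing + 18 years → 27 December 2029.
  Examination Delay Credit: +288 days → 11 October 2030.
  Regulatory Review Extension: 919 days (within the 1323-day cap) → +919 days → 17 April 2033.
  Prosecution Delay Deduction: −241 days → 19 August 2032.
Expiry of referenced patent CV-600770:
  Base: filing + 18 years → 3 August 2029.
Terminal disclaimer: CV-25784 expires on the earlier of 19 August 2032 and 3 August 2029.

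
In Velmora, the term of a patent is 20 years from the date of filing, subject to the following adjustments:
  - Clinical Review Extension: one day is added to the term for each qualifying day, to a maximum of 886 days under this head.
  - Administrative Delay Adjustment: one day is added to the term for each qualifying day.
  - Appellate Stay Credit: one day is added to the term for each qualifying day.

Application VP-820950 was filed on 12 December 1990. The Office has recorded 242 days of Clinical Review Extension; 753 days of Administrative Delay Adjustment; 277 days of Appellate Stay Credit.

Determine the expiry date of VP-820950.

Base term: filing date + 20 years → 12 December 2010.
Clinical Review Extension: 242 days (within the 886-day cap) → +242 days → 11 August 2011.
Administrative Delay Adjustment: +753 days → 2 September 2013.
Appellate Stay Credit: +277 days → 6 June 2014.

June 6, 2014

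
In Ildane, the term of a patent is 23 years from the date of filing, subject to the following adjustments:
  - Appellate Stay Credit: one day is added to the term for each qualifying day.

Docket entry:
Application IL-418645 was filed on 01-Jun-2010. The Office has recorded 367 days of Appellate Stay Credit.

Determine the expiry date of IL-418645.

2034-06-03

Base term: filing date + 23 years → 1 June 2033.
Appellate Stay Credit: +367 days → 3 June 2034.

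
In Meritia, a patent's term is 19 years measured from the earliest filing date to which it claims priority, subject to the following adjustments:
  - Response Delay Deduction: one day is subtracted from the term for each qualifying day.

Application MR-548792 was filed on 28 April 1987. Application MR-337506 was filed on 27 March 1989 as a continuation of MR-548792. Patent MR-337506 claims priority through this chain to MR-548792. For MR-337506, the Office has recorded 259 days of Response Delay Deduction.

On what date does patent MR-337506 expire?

August 12, 2005

Earliest priority filing: 28 April 1987.
Base term: 28 April 1987 + 19 years → 28 April 2006.
Response Delay Deduction: −259 days → 12 August 2005.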